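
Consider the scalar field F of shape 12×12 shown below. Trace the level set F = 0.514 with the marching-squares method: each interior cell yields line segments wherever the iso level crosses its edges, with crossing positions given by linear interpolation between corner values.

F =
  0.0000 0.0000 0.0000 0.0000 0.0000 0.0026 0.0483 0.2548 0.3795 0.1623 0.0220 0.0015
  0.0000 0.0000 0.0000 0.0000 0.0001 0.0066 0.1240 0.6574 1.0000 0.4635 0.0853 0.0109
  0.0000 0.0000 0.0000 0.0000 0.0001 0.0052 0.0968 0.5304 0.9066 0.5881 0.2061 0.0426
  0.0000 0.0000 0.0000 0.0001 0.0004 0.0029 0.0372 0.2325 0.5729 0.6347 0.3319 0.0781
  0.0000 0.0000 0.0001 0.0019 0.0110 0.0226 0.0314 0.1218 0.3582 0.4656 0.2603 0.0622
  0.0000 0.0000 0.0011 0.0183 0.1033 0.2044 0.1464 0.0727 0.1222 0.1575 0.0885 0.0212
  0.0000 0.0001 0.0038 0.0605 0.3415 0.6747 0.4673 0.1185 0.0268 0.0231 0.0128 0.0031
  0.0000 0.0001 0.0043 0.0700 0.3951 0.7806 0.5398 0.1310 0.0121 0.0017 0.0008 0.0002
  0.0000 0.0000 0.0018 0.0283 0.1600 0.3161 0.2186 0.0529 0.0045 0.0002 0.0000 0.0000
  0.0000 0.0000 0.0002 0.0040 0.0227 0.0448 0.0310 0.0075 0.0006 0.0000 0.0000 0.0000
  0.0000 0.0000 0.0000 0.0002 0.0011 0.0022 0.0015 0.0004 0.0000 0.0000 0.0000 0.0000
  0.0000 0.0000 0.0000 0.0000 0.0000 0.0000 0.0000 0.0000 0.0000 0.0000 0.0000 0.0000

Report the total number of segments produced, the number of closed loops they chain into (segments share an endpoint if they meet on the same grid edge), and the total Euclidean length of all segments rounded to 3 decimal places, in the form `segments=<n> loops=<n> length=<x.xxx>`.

segments=20 loops=2 length=14.996

cell (0,6): code 0100 → (0.644,7.000)–(1.000,6.731)
cell (0,7): code 1100 → (0.217,8.000)–(0.644,7.000)
cell (0,8): code 1000 → (1.000,8.906)–(0.217,8.000)
cell (1,6): code 0110 → (1.000,6.731)–(2.000,6.962)
cell (1,8): code 1101 → (1.405,9.000)–(1.000,8.906)
cell (1,9): code 1000 → (2.000,9.194)–(1.405,9.000)
cell (2,6): code 0010 → (2.000,6.962)–(2.055,7.000)
cell (2,7): code 0111 → (2.055,7.000)–(3.000,7.827)
cell (2,9): code 1001 → (3.000,9.399)–(2.000,9.194)
cell (3,7): code 0010 → (3.000,7.827)–(3.274,8.000)
cell (3,8): code 0011 → (3.274,8.000)–(3.714,9.000)
cell (3,9): code 0001 → (3.714,9.000)–(3.000,9.399)
cell (5,4): code 0100 → (5.658,5.000)–(6.000,4.518)
cell (5,5): code 1000 → (6.000,5.775)–(5.658,5.000)
cell (6,4): code 0110 → (6.000,4.518)–(7.000,4.308)
cell (6,5): code 1101 → (6.644,6.000)–(6.000,5.775)
cell (6,6): code 1000 → (7.000,6.063)–(6.644,6.000)
cell (7,4): code 0010 → (7.000,4.308)–(7.574,5.000)
cell (7,5): code 0011 → (7.574,5.000)–(7.080,6.000)
cell (7,6): code 0001 → (7.080,6.000)–(7.000,6.063)
total: 20 segments, chained into 2 closed loop(s), length Σ = 14.995920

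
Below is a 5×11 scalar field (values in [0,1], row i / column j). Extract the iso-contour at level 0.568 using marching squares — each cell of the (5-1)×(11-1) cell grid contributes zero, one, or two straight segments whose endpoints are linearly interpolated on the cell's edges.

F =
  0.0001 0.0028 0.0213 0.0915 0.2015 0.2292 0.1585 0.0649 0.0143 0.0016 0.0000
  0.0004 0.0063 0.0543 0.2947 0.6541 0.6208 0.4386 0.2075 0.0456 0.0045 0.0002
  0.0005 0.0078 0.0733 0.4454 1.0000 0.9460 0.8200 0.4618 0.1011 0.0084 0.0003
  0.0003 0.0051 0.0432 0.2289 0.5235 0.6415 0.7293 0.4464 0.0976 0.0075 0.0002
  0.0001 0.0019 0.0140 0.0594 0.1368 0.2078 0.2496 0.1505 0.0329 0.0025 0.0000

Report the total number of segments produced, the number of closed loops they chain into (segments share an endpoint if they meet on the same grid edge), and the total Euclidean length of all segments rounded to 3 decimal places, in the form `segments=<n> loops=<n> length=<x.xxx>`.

segments=12 loops=1 length=9.429

cell (0,3): code 0100 → (0.810,4.000)–(1.000,3.760)
cell (0,4): code 1100 → (0.865,5.000)–(0.810,4.000)
cell (0,5): code 1000 → (1.000,5.290)–(0.865,5.000)
cell (1,3): code 0110 → (1.000,3.760)–(2.000,3.221)
cell (1,5): code 1101 → (1.339,6.000)–(1.000,5.290)
cell (1,6): code 1000 → (2.000,6.704)–(1.339,6.000)
cell (2,3): code 0010 → (2.000,3.221)–(2.907,4.000)
cell (2,4): code 0111 → (2.907,4.000)–(3.000,4.377)
cell (2,6): code 1001 → (3.000,6.570)–(2.000,6.704)
cell (3,4): code 0010 → (3.000,4.377)–(3.169,5.000)
cell (3,5): code 0011 → (3.169,5.000)–(3.336,6.000)
cell (3,6): code 0001 → (3.336,6.000)–(3.000,6.570)
total: 12 segments, chained into 1 closed loop(s), length Σ = 9.429389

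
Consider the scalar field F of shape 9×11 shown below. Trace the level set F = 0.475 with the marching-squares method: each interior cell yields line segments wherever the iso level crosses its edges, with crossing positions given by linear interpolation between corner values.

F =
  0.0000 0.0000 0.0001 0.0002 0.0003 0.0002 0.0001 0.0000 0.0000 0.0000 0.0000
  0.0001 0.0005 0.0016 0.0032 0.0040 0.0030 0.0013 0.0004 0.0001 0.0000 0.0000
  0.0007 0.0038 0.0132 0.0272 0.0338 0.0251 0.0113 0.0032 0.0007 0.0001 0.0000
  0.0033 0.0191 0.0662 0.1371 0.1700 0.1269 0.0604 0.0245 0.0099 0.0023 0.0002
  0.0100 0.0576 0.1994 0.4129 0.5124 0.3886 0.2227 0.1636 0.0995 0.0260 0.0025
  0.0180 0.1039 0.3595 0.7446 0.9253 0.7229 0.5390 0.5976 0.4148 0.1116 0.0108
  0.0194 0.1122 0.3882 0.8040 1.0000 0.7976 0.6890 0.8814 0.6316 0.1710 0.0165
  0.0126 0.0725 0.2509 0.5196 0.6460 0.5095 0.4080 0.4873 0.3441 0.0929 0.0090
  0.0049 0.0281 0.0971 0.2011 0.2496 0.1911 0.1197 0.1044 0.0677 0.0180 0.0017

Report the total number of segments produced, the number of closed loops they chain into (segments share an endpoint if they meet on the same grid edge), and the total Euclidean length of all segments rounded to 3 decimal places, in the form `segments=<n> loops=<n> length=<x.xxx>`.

segments=22 loops=1 length=15.620

cell (3,3): code 0100 → (3.891,4.000)–(4.000,3.624)
cell (3,4): code 1000 → (4.000,4.302)–(3.891,4.000)
cell (4,2): code 0100 → (4.187,3.000)–(5.000,2.300)
cell (4,3): code 1110 → (4.000,3.624)–(4.187,3.000)
cell (4,4): code 1101 → (4.258,5.000)–(4.000,4.302)
cell (4,5): code 1100 → (4.798,6.000)–(4.258,5.000)
cell (4,6): code 1100 → (4.718,7.000)–(4.798,6.000)
cell (4,7): code 1000 → (5.000,7.671)–(4.718,7.000)
cell (5,2): code 0110 → (5.000,2.300)–(6.000,2.209)
cell (5,7): code 1101 → (5.278,8.000)–(5.000,7.671)
cell (5,8): code 1000 → (6.000,8.340)–(5.278,8.000)
cell (6,2): code 0110 → (6.000,2.209)–(7.000,2.834)
cell (6,5): code 1011 → (7.000,5.340)–(6.762,6.000)
cell (6,6): code 0111 → (6.762,6.000)–(7.000,6.845)
cell (6,7): code 1011 → (7.000,7.086)–(6.545,8.000)
cell (6,8): code 0001 → (6.545,8.000)–(6.000,8.340)
cell (7,2): code 0010 → (7.000,2.834)–(7.140,3.000)
cell (7,3): code 0011 → (7.140,3.000)–(7.431,4.000)
cell (7,4): code 0011 → (7.431,4.000)–(7.108,5.000)
cell (7,5): code 0001 → (7.108,5.000)–(7.000,5.340)
cell (7,6): code 0010 → (7.000,6.845)–(7.032,7.000)
cell (7,7): code 0001 → (7.032,7.000)–(7.000,7.086)
total: 22 segments, chained into 1 closed loop(s), length Σ = 15.620425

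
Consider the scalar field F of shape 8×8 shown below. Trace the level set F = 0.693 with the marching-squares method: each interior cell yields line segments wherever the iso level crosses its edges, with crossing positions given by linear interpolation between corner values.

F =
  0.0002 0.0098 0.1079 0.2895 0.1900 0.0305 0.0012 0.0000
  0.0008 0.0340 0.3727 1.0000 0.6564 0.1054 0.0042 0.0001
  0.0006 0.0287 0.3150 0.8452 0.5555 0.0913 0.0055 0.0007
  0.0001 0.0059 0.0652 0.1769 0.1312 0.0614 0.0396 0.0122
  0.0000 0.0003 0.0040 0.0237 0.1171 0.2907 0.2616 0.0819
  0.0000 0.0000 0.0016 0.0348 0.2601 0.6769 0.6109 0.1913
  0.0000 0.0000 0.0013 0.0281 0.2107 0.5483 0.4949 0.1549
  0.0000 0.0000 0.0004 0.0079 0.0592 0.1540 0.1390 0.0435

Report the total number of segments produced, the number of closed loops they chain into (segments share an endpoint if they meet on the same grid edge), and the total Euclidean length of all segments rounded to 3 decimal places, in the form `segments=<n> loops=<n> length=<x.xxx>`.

segments=6 loops=1 length=4.670

cell (0,2): code 0100 → (0.568,3.000)–(1.000,2.511)
cell (0,3): code 1000 → (1.000,3.893)–(0.568,3.000)
cell (1,2): code 0110 → (1.000,2.511)–(2.000,2.713)
cell (1,3): code 1001 → (2.000,3.525)–(1.000,3.893)
cell (2,2): code 0010 → (2.000,2.713)–(2.228,3.000)
cell (2,3): code 0001 → (2.228,3.000)–(2.000,3.525)
total: 6 segments, chained into 1 closed loop(s), length Σ = 4.670231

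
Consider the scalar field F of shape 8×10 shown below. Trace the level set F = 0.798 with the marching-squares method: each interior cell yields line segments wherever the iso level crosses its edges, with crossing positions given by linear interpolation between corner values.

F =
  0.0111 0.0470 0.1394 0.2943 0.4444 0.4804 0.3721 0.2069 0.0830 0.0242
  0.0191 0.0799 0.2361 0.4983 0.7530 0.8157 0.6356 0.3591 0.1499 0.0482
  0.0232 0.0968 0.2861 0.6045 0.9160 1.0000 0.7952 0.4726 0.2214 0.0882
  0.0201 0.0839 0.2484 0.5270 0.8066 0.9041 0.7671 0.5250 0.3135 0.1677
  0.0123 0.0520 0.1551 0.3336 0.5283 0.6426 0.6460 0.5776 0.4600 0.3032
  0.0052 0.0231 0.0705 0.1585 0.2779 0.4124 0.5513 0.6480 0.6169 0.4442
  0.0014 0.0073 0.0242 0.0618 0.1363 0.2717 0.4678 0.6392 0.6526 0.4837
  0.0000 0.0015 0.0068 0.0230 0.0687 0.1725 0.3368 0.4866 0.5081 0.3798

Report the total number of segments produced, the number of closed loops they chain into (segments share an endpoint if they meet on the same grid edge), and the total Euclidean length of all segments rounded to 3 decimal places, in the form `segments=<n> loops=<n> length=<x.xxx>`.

cell (0,4): code 0100 → (0.947,5.000)–(1.000,4.718)
cell (0,5): code 1000 → (1.000,5.098)–(0.947,5.000)
cell (1,3): code 0100 → (1.276,4.000)–(2.000,3.621)
cell (1,4): code 1110 → (1.000,4.718)–(1.276,4.000)
cell (1,5): code 1001 → (2.000,5.986)–(1.000,5.098)
cell (2,3): code 0110 → (2.000,3.621)–(3.000,3.969)
cell (2,5): code 1001 → (3.000,5.774)–(2.000,5.986)
cell (3,3): code 0010 → (3.000,3.969)–(3.031,4.000)
cell (3,4): code 0011 → (3.031,4.000)–(3.406,5.000)
cell (3,5): code 0001 → (3.406,5.000)–(3.000,5.774)
total: 10 segments, chained into 1 closed loop(s), length Σ = 7.389045

segments=10 loops=1 length=7.389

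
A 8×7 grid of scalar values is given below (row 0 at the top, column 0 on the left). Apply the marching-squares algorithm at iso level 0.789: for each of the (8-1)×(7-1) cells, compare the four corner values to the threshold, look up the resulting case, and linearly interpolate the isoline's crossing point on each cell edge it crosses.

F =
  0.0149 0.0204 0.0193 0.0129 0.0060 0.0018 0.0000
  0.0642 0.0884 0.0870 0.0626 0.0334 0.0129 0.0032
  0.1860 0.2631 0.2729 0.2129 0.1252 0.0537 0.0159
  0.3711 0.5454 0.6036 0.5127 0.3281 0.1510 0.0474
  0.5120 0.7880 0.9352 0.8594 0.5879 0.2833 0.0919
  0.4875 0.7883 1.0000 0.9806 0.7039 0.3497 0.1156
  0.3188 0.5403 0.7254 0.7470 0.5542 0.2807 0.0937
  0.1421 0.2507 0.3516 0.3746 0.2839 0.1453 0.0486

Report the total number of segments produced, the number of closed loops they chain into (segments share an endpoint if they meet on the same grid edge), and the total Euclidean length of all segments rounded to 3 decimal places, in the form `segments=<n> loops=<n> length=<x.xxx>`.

cell (3,1): code 0100 → (3.559,2.000)–(4.000,1.007)
cell (3,2): code 1100 → (3.797,3.000)–(3.559,2.000)
cell (3,3): code 1000 → (4.000,3.259)–(3.797,3.000)
cell (4,1): code 0110 → (4.000,1.007)–(5.000,1.003)
cell (4,3): code 1001 → (5.000,3.692)–(4.000,3.259)
cell (5,1): code 0010 → (5.000,1.003)–(5.768,2.000)
cell (5,2): code 0011 → (5.768,2.000)–(5.820,3.000)
cell (5,3): code 0001 → (5.820,3.000)–(5.000,3.692)
total: 8 segments, chained into 1 closed loop(s), length Σ = 7.866947

segments=8 loops=1 length=7.867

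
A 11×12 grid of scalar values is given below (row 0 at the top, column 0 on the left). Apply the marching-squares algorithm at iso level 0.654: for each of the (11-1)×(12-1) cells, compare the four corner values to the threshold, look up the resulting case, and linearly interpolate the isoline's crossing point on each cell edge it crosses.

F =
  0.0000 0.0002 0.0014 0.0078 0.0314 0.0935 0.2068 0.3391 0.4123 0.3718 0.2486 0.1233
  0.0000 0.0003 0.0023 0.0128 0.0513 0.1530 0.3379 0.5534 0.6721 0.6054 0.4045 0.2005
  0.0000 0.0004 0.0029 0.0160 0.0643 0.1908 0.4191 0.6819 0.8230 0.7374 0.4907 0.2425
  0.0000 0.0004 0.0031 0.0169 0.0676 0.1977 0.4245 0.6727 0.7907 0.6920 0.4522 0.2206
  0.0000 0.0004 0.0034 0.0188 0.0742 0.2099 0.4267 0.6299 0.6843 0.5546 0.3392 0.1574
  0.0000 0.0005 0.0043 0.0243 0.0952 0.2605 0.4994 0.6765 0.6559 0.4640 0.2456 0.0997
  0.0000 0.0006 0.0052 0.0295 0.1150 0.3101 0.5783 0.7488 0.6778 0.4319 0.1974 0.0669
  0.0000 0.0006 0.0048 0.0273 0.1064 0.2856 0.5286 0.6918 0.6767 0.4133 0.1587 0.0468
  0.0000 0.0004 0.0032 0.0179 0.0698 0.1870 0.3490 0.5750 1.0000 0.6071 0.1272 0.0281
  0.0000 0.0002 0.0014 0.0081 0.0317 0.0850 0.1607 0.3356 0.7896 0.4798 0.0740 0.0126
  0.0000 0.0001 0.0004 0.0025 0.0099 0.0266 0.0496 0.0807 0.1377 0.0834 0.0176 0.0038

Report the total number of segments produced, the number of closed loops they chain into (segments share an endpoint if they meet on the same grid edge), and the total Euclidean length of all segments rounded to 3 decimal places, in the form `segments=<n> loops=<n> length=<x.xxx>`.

segments=26 loops=1 length=19.717

cell (0,7): code 0100 → (0.930,8.000)–(1.000,7.848)
cell (0,8): code 1000 → (1.000,8.271)–(0.930,8.000)
cell (1,6): code 0100 → (1.783,7.000)–(2.000,6.894)
cell (1,7): code 1110 → (1.000,7.848)–(1.783,7.000)
cell (1,8): code 1101 → (1.368,9.000)–(1.000,8.271)
cell (1,9): code 1000 → (2.000,9.338)–(1.368,9.000)
cell (2,6): code 0110 → (2.000,6.894)–(3.000,6.925)
cell (2,9): code 1001 → (3.000,9.158)–(2.000,9.338)
cell (3,6): code 0010 → (3.000,6.925)–(3.437,7.000)
cell (3,7): code 0111 → (3.437,7.000)–(4.000,7.443)
cell (3,8): code 1011 → (4.000,8.234)–(3.277,9.000)
cell (3,9): code 0001 → (3.277,9.000)–(3.000,9.158)
cell (4,6): code 0100 → (4.517,7.000)–(5.000,6.873)
cell (4,7): code 1110 → (4.000,7.443)–(4.517,7.000)
cell (4,8): code 1001 → (5.000,8.010)–(4.000,8.234)
cell (5,6): code 0110 → (5.000,6.873)–(6.000,6.444)
cell (5,8): code 1001 → (6.000,8.097)–(5.000,8.010)
cell (6,6): code 0110 → (6.000,6.444)–(7.000,6.768)
cell (6,8): code 1001 → (7.000,8.086)–(6.000,8.097)
cell (7,6): code 0010 → (7.000,6.768)–(7.324,7.000)
cell (7,7): code 0111 → (7.324,7.000)–(8.000,7.186)
cell (7,8): code 1001 → (8.000,8.881)–(7.000,8.086)
cell (8,7): code 0110 → (8.000,7.186)–(9.000,7.701)
cell (8,8): code 1001 → (9.000,8.438)–(8.000,8.881)
cell (9,7): code 0010 → (9.000,7.701)–(9.208,8.000)
cell (9,8): code 0001 → (9.208,8.000)–(9.000,8.438)
total: 26 segments, chained into 1 closed loop(s), length Σ = 19.717273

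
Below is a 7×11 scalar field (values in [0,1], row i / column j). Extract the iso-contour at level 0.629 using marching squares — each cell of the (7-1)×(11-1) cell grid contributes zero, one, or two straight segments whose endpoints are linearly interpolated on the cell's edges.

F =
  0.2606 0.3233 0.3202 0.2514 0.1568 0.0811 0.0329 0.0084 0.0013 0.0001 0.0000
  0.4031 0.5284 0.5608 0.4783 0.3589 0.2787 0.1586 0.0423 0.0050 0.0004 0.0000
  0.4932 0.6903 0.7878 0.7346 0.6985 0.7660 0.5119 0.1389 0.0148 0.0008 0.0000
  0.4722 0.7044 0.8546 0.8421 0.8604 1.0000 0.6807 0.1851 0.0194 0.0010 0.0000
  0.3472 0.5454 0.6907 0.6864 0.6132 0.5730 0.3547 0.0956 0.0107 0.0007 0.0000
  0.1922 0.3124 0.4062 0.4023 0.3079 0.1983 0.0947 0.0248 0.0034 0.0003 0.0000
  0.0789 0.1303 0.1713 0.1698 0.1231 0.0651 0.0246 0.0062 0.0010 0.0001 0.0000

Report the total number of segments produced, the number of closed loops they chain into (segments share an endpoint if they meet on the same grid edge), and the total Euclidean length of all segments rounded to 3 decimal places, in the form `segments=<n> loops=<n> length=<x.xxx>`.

cell (1,0): code 0100 → (1.621,1.000)–(2.000,0.689)
cell (1,1): code 1100 → (1.300,2.000)–(1.621,1.000)
cell (1,2): code 1100 → (1.588,3.000)–(1.300,2.000)
cell (1,3): code 1100 → (1.795,4.000)–(1.588,3.000)
cell (1,4): code 1100 → (1.719,5.000)–(1.795,4.000)
cell (1,5): code 1000 → (2.000,5.539)–(1.719,5.000)
cell (2,0): code 0110 → (2.000,0.689)–(3.000,0.675)
cell (2,5): code 1101 → (2.694,6.000)–(2.000,5.539)
cell (2,6): code 1000 → (3.000,6.104)–(2.694,6.000)
cell (3,0): code 0010 → (3.000,0.675)–(3.474,1.000)
cell (3,1): code 0111 → (3.474,1.000)–(4.000,1.575)
cell (3,3): code 1011 → (4.000,3.784)–(3.936,4.000)
cell (3,4): code 0011 → (3.936,4.000)–(3.869,5.000)
cell (3,5): code 0011 → (3.869,5.000)–(3.159,6.000)
cell (3,6): code 0001 → (3.159,6.000)–(3.000,6.104)
cell (4,1): code 0010 → (4.000,1.575)–(4.217,2.000)
cell (4,2): code 0011 → (4.217,2.000)–(4.202,3.000)
cell (4,3): code 0001 → (4.202,3.000)–(4.000,3.784)
total: 18 segments, chained into 1 closed loop(s), length Σ = 13.654087

segments=18 loops=1 length=13.654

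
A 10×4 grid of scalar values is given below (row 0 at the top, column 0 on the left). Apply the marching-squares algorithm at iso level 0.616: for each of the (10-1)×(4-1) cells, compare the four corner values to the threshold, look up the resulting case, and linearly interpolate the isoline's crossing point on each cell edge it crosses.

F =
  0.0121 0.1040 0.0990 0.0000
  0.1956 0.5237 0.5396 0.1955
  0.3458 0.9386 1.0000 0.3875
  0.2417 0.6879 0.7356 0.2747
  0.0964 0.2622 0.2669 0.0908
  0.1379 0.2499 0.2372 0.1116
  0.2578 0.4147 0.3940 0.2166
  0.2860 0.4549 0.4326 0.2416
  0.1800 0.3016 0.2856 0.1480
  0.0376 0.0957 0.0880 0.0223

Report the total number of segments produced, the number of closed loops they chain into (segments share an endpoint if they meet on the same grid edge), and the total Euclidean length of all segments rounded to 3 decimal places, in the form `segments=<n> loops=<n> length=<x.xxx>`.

cell (1,0): code 0100 → (1.222,1.000)–(2.000,0.456)
cell (1,1): code 1100 → (1.166,2.000)–(1.222,1.000)
cell (1,2): code 1000 → (2.000,2.627)–(1.166,2.000)
cell (2,0): code 0110 → (2.000,0.456)–(3.000,0.839)
cell (2,2): code 1001 → (3.000,2.259)–(2.000,2.627)
cell (3,0): code 0010 → (3.000,0.839)–(3.169,1.000)
cell (3,1): code 0011 → (3.169,1.000)–(3.255,2.000)
cell (3,2): code 0001 → (3.255,2.000)–(3.000,2.259)
total: 8 segments, chained into 1 closed loop(s), length Σ = 6.731381

segments=8 loops=1 length=6.731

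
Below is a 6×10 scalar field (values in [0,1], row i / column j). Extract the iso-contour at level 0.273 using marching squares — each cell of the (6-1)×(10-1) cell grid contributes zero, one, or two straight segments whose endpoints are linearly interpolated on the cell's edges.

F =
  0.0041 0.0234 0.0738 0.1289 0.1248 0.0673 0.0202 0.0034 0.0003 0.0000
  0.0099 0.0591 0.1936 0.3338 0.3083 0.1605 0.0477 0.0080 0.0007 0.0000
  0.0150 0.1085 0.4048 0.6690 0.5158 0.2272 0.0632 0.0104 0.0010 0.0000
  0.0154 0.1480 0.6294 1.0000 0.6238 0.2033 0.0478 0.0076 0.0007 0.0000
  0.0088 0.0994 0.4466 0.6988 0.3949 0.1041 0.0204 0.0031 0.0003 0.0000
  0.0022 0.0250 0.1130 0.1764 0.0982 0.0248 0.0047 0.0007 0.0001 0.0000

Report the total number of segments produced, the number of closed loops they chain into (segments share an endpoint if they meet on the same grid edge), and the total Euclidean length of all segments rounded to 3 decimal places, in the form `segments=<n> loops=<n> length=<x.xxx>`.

segments=14 loops=1 length=12.035

cell (0,2): code 0100 → (0.703,3.000)–(1.000,2.566)
cell (0,3): code 1100 → (0.808,4.000)–(0.703,3.000)
cell (0,4): code 1000 → (1.000,4.239)–(0.808,4.000)
cell (1,1): code 0100 → (1.376,2.000)–(2.000,1.555)
cell (1,2): code 1110 → (1.000,2.566)–(1.376,2.000)
cell (1,4): code 1001 → (2.000,4.841)–(1.000,4.239)
cell (2,1): code 0110 → (2.000,1.555)–(3.000,1.260)
cell (2,4): code 1001 → (3.000,4.834)–(2.000,4.841)
cell (3,1): code 0110 → (3.000,1.260)–(4.000,1.500)
cell (3,4): code 1001 → (4.000,4.419)–(3.000,4.834)
cell (4,1): code 0010 → (4.000,1.500)–(4.520,2.000)
cell (4,2): code 0011 → (4.520,2.000)–(4.815,3.000)
cell (4,3): code 0011 → (4.815,3.000)–(4.411,4.000)
cell (4,4): code 0001 → (4.411,4.000)–(4.000,4.419)
total: 14 segments, chained into 1 closed loop(s), length Σ = 12.034872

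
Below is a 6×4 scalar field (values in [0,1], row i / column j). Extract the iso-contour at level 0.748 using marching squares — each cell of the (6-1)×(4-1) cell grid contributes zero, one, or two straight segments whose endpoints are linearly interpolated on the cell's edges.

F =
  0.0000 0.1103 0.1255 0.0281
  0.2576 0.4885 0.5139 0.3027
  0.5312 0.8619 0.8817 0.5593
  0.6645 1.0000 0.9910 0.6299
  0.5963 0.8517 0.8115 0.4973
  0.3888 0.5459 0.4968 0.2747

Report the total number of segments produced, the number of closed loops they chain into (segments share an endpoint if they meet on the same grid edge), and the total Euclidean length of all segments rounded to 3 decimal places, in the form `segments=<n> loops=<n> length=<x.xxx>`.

cell (1,0): code 0100 → (1.695,1.000)–(2.000,0.656)
cell (1,1): code 1100 → (1.636,2.000)–(1.695,1.000)
cell (1,2): code 1000 → (2.000,2.415)–(1.636,2.000)
cell (2,0): code 0110 → (2.000,0.656)–(3.000,0.249)
cell (2,2): code 1001 → (3.000,2.673)–(2.000,2.415)
cell (3,0): code 0110 → (3.000,0.249)–(4.000,0.594)
cell (3,2): code 1001 → (4.000,2.202)–(3.000,2.673)
cell (4,0): code 0010 → (4.000,0.594)–(4.339,1.000)
cell (4,1): code 0011 → (4.339,1.000)–(4.202,2.000)
cell (4,2): code 0001 → (4.202,2.000)–(4.000,2.202)
total: 10 segments, chained into 1 closed loop(s), length Σ = 8.112759

segments=10 loops=1 length=8.113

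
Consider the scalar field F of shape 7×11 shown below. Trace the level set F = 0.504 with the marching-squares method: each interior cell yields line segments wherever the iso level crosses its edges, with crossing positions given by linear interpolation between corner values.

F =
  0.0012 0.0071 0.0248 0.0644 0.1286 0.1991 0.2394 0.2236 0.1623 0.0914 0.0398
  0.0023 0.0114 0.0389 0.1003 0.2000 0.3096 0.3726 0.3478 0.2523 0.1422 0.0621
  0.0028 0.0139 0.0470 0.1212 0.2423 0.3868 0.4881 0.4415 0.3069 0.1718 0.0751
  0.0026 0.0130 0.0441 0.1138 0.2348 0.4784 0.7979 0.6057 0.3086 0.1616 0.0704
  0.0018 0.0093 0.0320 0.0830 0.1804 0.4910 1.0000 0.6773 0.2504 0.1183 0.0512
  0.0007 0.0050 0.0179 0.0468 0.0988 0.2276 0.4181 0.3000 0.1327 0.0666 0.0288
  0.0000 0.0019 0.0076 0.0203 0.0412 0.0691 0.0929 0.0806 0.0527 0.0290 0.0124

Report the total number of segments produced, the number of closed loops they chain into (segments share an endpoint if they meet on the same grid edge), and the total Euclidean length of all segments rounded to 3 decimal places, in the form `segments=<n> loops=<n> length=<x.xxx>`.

cell (2,5): code 0100 → (2.051,6.000)–(3.000,5.080)
cell (2,6): code 1100 → (2.381,7.000)–(2.051,6.000)
cell (2,7): code 1000 → (3.000,7.342)–(2.381,7.000)
cell (3,5): code 0110 → (3.000,5.080)–(4.000,5.026)
cell (3,7): code 1001 → (4.000,7.406)–(3.000,7.342)
cell (4,5): code 0010 → (4.000,5.026)–(4.852,6.000)
cell (4,6): code 0011 → (4.852,6.000)–(4.459,7.000)
cell (4,7): code 0001 → (4.459,7.000)–(4.000,7.406)
total: 8 segments, chained into 1 closed loop(s), length Σ = 8.067553

segments=8 loops=1 length=8.068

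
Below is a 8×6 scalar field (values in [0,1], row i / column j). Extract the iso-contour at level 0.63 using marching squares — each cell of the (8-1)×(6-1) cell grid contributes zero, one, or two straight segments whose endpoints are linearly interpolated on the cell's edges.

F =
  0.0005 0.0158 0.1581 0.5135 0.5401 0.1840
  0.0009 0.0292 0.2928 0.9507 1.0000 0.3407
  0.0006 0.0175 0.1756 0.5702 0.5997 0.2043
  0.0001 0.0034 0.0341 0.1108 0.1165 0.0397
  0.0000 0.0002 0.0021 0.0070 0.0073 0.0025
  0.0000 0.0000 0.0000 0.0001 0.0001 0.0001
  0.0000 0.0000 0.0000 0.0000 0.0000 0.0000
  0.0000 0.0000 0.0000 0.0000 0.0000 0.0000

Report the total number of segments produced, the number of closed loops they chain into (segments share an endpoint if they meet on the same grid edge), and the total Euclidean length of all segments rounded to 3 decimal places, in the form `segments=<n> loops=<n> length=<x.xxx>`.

cell (0,2): code 0100 → (0.266,3.000)–(1.000,2.513)
cell (0,3): code 1100 → (0.195,4.000)–(0.266,3.000)
cell (0,4): code 1000 → (1.000,4.561)–(0.195,4.000)
cell (1,2): code 0010 → (1.000,2.513)–(1.843,3.000)
cell (1,3): code 0011 → (1.843,3.000)–(1.924,4.000)
cell (1,4): code 0001 → (1.924,4.000)–(1.000,4.561)
total: 6 segments, chained into 1 closed loop(s), length Σ = 5.922467

segments=6 loops=1 length=5.922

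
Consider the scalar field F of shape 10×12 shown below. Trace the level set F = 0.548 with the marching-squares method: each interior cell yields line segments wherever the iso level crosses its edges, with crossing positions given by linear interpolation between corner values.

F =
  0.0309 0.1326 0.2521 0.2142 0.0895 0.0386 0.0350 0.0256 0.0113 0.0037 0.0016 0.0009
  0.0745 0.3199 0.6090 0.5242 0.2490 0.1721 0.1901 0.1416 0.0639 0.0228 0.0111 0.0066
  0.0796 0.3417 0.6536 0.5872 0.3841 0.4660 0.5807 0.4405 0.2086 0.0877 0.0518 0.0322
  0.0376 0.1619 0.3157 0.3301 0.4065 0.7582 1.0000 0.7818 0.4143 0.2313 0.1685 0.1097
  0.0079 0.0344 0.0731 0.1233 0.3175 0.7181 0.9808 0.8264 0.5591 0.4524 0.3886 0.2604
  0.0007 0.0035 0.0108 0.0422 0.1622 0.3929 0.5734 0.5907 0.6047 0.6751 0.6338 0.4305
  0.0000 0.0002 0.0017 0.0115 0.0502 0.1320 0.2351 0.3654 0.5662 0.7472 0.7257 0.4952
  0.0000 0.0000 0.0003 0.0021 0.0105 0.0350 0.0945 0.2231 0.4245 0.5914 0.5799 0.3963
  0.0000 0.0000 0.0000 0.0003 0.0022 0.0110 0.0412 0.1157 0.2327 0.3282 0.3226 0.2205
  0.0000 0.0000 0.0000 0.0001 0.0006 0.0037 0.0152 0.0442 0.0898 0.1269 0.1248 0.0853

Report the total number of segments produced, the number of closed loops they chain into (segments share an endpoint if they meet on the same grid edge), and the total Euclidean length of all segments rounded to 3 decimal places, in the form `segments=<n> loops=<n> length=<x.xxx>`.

cell (0,1): code 0100 → (0.829,2.000)–(1.000,1.789)
cell (0,2): code 1000 → (1.000,2.719)–(0.829,2.000)
cell (1,1): code 0110 → (1.000,1.789)–(2.000,1.661)
cell (1,2): code 1101 → (1.378,3.000)–(1.000,2.719)
cell (1,3): code 1000 → (2.000,3.193)–(1.378,3.000)
cell (1,5): code 0100 → (1.916,6.000)–(2.000,5.715)
cell (1,6): code 1000 → (2.000,6.233)–(1.916,6.000)
cell (2,1): code 0010 → (2.000,1.661)–(2.313,2.000)
cell (2,2): code 0011 → (2.313,2.000)–(2.152,3.000)
cell (2,3): code 0001 → (2.152,3.000)–(2.000,3.193)
cell (2,4): code 0100 → (2.281,5.000)–(3.000,4.402)
cell (2,5): code 1110 → (2.000,5.715)–(2.281,5.000)
cell (2,6): code 1101 → (2.315,7.000)–(2.000,6.233)
cell (2,7): code 1000 → (3.000,7.636)–(2.315,7.000)
cell (3,4): code 0110 → (3.000,4.402)–(4.000,4.575)
cell (3,7): code 1101 → (3.923,8.000)–(3.000,7.636)
cell (3,8): code 1000 → (4.000,8.104)–(3.923,8.000)
cell (4,4): code 0010 → (4.000,4.575)–(4.523,5.000)
cell (4,5): code 0111 → (4.523,5.000)–(5.000,5.859)
cell (4,8): code 1101 → (4.429,9.000)–(4.000,8.104)
cell (4,9): code 1100 → (4.650,10.000)–(4.429,9.000)
cell (4,10): code 1000 → (5.000,10.422)–(4.650,10.000)
cell (5,5): code 0010 → (5.000,5.859)–(5.075,6.000)
cell (5,6): code 0011 → (5.075,6.000)–(5.190,7.000)
cell (5,7): code 0111 → (5.190,7.000)–(6.000,7.909)
cell (5,10): code 1001 → (6.000,10.771)–(5.000,10.422)
cell (6,7): code 0010 → (6.000,7.909)–(6.128,8.000)
cell (6,8): code 0111 → (6.128,8.000)–(7.000,8.740)
cell (6,10): code 1001 → (7.000,10.174)–(6.000,10.771)
cell (7,8): code 0010 → (7.000,8.740)–(7.165,9.000)
cell (7,9): code 0011 → (7.165,9.000)–(7.124,10.000)
cell (7,10): code 0001 → (7.124,10.000)–(7.000,10.174)
total: 32 segments, chained into 2 closed loop(s), length Σ = 22.662099

segments=32 loops=2 length=22.662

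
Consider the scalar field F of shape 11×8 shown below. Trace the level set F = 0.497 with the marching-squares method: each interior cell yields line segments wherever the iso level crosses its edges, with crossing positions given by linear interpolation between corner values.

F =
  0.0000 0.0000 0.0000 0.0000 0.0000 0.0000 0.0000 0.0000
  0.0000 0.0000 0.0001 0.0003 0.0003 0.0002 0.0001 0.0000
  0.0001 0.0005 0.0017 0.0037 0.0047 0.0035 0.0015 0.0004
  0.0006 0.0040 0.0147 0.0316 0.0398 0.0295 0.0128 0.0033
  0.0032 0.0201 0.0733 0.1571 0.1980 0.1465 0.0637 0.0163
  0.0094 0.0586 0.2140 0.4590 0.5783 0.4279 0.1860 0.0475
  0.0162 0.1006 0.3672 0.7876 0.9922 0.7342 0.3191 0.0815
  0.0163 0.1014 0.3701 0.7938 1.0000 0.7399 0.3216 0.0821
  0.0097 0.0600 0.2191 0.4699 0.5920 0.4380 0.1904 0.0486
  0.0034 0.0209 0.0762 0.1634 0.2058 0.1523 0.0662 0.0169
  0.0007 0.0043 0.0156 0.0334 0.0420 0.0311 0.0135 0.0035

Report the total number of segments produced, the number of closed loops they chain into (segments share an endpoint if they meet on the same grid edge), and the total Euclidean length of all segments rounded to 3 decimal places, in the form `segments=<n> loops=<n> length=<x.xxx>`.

segments=14 loops=1 length=10.524

cell (4,3): code 0100 → (4.786,4.000)–(5.000,3.319)
cell (4,4): code 1000 → (5.000,4.541)–(4.786,4.000)
cell (5,2): code 0100 → (5.116,3.000)–(6.000,2.309)
cell (5,3): code 1110 → (5.000,3.319)–(5.116,3.000)
cell (5,4): code 1101 → (5.226,5.000)–(5.000,4.541)
cell (5,5): code 1000 → (6.000,5.571)–(5.226,5.000)
cell (6,2): code 0110 → (6.000,2.309)–(7.000,2.300)
cell (6,5): code 1001 → (7.000,5.581)–(6.000,5.571)
cell (7,2): code 0010 → (7.000,2.300)–(7.916,3.000)
cell (7,3): code 0111 → (7.916,3.000)–(8.000,3.222)
cell (7,4): code 1011 → (8.000,4.617)–(7.805,5.000)
cell (7,5): code 0001 → (7.805,5.000)–(7.000,5.581)
cell (8,3): code 0010 → (8.000,3.222)–(8.246,4.000)
cell (8,4): code 0001 → (8.246,4.000)–(8.000,4.617)
total: 14 segments, chained into 1 closed loop(s), length Σ = 10.524228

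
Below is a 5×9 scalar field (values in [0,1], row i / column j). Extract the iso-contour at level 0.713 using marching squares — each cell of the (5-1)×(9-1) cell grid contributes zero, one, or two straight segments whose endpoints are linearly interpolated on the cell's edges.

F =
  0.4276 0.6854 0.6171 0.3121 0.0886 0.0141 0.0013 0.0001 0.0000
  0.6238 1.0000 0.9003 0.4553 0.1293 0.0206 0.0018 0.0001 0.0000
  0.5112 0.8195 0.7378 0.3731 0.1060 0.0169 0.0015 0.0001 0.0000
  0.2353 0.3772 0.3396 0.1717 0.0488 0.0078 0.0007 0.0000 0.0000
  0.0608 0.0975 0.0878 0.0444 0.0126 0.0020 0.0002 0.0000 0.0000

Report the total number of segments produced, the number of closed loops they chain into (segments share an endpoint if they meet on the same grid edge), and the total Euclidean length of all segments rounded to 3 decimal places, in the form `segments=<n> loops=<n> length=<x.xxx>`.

cell (0,0): code 0100 → (0.088,1.000)–(1.000,0.237)
cell (0,1): code 1100 → (0.339,2.000)–(0.088,1.000)
cell (0,2): code 1000 → (1.000,2.421)–(0.339,2.000)
cell (1,0): code 0110 → (1.000,0.237)–(2.000,0.655)
cell (1,2): code 1001 → (2.000,2.068)–(1.000,2.421)
cell (2,0): code 0010 → (2.000,0.655)–(2.241,1.000)
cell (2,1): code 0011 → (2.241,1.000)–(2.062,2.000)
cell (2,2): code 0001 → (2.062,2.000)–(2.000,2.068)
total: 8 segments, chained into 1 closed loop(s), length Σ = 6.677332

segments=8 loops=1 length=6.677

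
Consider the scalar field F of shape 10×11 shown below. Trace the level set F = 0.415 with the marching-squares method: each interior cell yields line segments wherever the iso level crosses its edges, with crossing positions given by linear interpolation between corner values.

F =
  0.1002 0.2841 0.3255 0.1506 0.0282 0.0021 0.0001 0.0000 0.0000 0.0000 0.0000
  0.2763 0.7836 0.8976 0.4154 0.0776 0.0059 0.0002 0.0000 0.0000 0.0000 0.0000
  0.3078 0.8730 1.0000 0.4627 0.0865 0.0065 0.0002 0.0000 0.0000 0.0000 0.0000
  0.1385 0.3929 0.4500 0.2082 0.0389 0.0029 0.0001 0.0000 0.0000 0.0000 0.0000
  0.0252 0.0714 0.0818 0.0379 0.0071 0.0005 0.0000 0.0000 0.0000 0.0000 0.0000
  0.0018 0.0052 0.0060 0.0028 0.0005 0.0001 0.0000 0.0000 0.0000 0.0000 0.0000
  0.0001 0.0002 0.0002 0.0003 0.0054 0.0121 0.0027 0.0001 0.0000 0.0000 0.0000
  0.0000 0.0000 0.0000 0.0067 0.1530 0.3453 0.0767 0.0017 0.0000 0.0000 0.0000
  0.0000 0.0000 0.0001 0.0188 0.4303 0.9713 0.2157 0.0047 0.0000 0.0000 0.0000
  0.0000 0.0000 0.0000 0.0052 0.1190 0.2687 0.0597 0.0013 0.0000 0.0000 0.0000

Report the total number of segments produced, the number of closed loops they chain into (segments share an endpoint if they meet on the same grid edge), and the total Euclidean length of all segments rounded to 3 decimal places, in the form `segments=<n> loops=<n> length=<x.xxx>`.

segments=18 loops=2 length=14.113

cell (0,0): code 0100 → (0.262,1.000)–(1.000,0.273)
cell (0,1): code 1100 → (0.156,2.000)–(0.262,1.000)
cell (0,2): code 1100 → (0.998,3.000)–(0.156,2.000)
cell (0,3): code 1000 → (1.000,3.001)–(0.998,3.000)
cell (1,0): code 0110 → (1.000,0.273)–(2.000,0.190)
cell (1,3): code 1001 → (2.000,3.127)–(1.000,3.001)
cell (2,0): code 0010 → (2.000,0.190)–(2.954,1.000)
cell (2,1): code 0111 → (2.954,1.000)–(3.000,1.387)
cell (2,2): code 1011 → (3.000,2.145)–(2.187,3.000)
cell (2,3): code 0001 → (2.187,3.000)–(2.000,3.127)
cell (3,1): code 0010 → (3.000,1.387)–(3.095,2.000)
cell (3,2): code 0001 → (3.095,2.000)–(3.000,2.145)
cell (7,3): code 0100 → (7.945,4.000)–(8.000,3.963)
cell (7,4): code 1100 → (7.111,5.000)–(7.945,4.000)
cell (7,5): code 1000 → (8.000,5.736)–(7.111,5.000)
cell (8,3): code 0010 → (8.000,3.963)–(8.049,4.000)
cell (8,4): code 0011 → (8.049,4.000)–(8.792,5.000)
cell (8,5): code 0001 → (8.792,5.000)–(8.000,5.736)
total: 18 segments, chained into 2 closed loop(s), length Σ = 14.113410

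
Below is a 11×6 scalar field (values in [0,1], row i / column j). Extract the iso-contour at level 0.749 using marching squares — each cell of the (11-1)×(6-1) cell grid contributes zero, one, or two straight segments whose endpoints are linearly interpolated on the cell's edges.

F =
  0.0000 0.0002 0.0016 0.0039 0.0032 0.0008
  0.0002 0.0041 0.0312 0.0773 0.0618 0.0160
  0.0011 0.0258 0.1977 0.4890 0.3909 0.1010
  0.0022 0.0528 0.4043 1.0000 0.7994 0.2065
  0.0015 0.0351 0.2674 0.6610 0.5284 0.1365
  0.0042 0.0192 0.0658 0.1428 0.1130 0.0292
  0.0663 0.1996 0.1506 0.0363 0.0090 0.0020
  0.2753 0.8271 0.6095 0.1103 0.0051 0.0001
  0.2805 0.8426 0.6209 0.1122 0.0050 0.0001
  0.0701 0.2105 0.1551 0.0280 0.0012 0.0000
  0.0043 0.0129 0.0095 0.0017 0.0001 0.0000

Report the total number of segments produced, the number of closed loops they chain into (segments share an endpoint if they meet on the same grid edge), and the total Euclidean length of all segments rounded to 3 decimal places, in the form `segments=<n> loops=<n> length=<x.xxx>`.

cell (2,2): code 0100 → (2.509,3.000)–(3.000,2.579)
cell (2,3): code 1100 → (2.877,4.000)–(2.509,3.000)
cell (2,4): code 1000 → (3.000,4.085)–(2.877,4.000)
cell (3,2): code 0010 → (3.000,2.579)–(3.740,3.000)
cell (3,3): code 0011 → (3.740,3.000)–(3.186,4.000)
cell (3,4): code 0001 → (3.186,4.000)–(3.000,4.085)
cell (6,0): code 0100 → (6.876,1.000)–(7.000,0.858)
cell (6,1): code 1000 → (7.000,1.359)–(6.876,1.000)
cell (7,0): code 0110 → (7.000,0.858)–(8.000,0.833)
cell (7,1): code 1001 → (8.000,1.422)–(7.000,1.359)
cell (8,0): code 0010 → (8.000,0.833)–(8.148,1.000)
cell (8,1): code 0001 → (8.148,1.000)–(8.000,1.422)
total: 12 segments, chained into 2 closed loop(s), length Σ = 7.303204

segments=12 loops=2 length=7.303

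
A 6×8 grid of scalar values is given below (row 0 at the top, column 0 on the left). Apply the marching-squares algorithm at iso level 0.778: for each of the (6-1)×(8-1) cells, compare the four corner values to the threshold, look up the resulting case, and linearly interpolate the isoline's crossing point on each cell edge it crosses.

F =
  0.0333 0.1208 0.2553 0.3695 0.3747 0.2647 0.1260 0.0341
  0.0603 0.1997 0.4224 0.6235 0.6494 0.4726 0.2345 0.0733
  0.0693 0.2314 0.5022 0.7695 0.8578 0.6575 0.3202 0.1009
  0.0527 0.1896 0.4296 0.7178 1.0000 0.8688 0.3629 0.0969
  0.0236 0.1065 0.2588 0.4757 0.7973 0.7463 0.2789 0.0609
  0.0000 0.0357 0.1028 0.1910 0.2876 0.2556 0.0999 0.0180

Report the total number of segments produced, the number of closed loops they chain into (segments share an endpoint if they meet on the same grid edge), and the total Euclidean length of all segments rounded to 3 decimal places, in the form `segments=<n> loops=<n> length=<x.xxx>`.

segments=10 loops=1 length=6.959

cell (1,3): code 0100 → (1.617,4.000)–(2.000,3.096)
cell (1,4): code 1000 → (2.000,4.398)–(1.617,4.000)
cell (2,3): code 0110 → (2.000,3.096)–(3.000,3.213)
cell (2,4): code 1101 → (2.570,5.000)–(2.000,4.398)
cell (2,5): code 1000 → (3.000,5.179)–(2.570,5.000)
cell (3,3): code 0110 → (3.000,3.213)–(4.000,3.940)
cell (3,4): code 1011 → (4.000,4.378)–(3.741,5.000)
cell (3,5): code 0001 → (3.741,5.000)–(3.000,5.179)
cell (4,3): code 0010 → (4.000,3.940)–(4.038,4.000)
cell (4,4): code 0001 → (4.038,4.000)–(4.000,4.378)
total: 10 segments, chained into 1 closed loop(s), length Σ = 6.958911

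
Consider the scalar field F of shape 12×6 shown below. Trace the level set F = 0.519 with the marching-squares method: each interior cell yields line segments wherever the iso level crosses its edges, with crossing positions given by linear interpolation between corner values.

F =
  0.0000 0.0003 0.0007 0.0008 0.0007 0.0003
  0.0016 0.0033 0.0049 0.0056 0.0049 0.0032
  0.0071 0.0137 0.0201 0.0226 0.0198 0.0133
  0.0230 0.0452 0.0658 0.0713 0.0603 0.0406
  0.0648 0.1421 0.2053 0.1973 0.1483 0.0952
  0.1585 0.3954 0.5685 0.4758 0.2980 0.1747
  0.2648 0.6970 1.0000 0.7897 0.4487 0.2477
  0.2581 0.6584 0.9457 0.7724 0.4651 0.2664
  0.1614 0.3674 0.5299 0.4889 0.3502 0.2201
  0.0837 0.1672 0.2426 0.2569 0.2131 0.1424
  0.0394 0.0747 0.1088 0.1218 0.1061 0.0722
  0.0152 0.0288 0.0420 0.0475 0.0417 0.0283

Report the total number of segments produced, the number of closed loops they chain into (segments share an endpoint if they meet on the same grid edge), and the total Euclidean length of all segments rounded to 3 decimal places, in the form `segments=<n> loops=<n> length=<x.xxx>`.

cell (4,1): code 0100 → (4.864,2.000)–(5.000,1.714)
cell (4,2): code 1000 → (5.000,2.534)–(4.864,2.000)
cell (5,0): code 0100 → (5.410,1.000)–(6.000,0.588)
cell (5,1): code 1110 → (5.000,1.714)–(5.410,1.000)
cell (5,2): code 1101 → (5.138,3.000)–(5.000,2.534)
cell (5,3): code 1000 → (6.000,3.794)–(5.138,3.000)
cell (6,0): code 0110 → (6.000,0.588)–(7.000,0.652)
cell (6,3): code 1001 → (7.000,3.825)–(6.000,3.794)
cell (7,0): code 0010 → (7.000,0.652)–(7.479,1.000)
cell (7,1): code 0111 → (7.479,1.000)–(8.000,1.933)
cell (7,2): code 1011 → (8.000,2.266)–(7.894,3.000)
cell (7,3): code 0001 → (7.894,3.000)–(7.000,3.825)
cell (8,1): code 0010 → (8.000,1.933)–(8.038,2.000)
cell (8,2): code 0001 → (8.038,2.000)–(8.000,2.266)
total: 14 segments, chained into 1 closed loop(s), length Σ = 10.035633

segments=14 loops=1 length=10.036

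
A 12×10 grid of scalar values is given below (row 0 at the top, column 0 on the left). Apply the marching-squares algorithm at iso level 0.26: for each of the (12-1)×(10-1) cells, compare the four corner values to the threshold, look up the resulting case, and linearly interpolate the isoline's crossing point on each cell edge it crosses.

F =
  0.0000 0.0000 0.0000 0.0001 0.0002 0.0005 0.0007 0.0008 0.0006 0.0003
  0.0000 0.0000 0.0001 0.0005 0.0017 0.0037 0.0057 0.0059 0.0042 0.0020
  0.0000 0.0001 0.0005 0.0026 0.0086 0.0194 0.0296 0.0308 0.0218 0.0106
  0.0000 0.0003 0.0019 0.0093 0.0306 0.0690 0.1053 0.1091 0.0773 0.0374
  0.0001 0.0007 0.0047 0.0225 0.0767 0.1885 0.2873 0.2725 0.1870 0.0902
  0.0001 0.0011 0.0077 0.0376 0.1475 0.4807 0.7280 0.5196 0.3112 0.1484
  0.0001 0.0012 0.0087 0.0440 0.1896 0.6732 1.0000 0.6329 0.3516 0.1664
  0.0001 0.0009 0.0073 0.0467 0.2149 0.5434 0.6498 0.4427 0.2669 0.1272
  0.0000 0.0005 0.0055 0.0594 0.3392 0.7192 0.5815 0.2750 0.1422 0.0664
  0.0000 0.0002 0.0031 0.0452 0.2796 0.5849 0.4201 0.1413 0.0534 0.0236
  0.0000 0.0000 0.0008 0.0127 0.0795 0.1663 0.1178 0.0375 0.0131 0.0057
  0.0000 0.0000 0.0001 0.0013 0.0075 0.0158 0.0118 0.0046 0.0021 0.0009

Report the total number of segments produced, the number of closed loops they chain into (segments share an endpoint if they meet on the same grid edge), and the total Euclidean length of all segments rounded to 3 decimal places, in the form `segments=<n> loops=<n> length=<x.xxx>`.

cell (3,5): code 0100 → (3.850,6.000)–(4.000,5.724)
cell (3,6): code 1100 → (3.924,7.000)–(3.850,6.000)
cell (3,7): code 1000 → (4.000,7.146)–(3.924,7.000)
cell (4,4): code 0100 → (4.245,5.000)–(5.000,4.338)
cell (4,5): code 1110 → (4.000,5.724)–(4.245,5.000)
cell (4,7): code 1101 → (4.588,8.000)–(4.000,7.146)
cell (4,8): code 1000 → (5.000,8.314)–(4.588,8.000)
cell (5,4): code 0110 → (5.000,4.338)–(6.000,4.146)
cell (5,8): code 1001 → (6.000,8.495)–(5.000,8.314)
cell (6,4): code 0110 → (6.000,4.146)–(7.000,4.137)
cell (6,8): code 1001 → (7.000,8.049)–(6.000,8.495)
cell (7,3): code 0100 → (7.363,4.000)–(8.000,3.717)
cell (7,4): code 1110 → (7.000,4.137)–(7.363,4.000)
cell (7,7): code 1011 → (8.000,7.113)–(7.055,8.000)
cell (7,8): code 0001 → (7.055,8.000)–(7.000,8.049)
cell (8,3): code 0110 → (8.000,3.717)–(9.000,3.916)
cell (8,6): code 1011 → (9.000,6.574)–(8.112,7.000)
cell (8,7): code 0001 → (8.112,7.000)–(8.000,7.113)
cell (9,3): code 0010 → (9.000,3.916)–(9.098,4.000)
cell (9,4): code 0011 → (9.098,4.000)–(9.776,5.000)
cell (9,5): code 0011 → (9.776,5.000)–(9.530,6.000)
cell (9,6): code 0001 → (9.530,6.000)–(9.000,6.574)
total: 22 segments, chained into 1 closed loop(s), length Σ = 16.701618

segments=22 loops=1 length=16.702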